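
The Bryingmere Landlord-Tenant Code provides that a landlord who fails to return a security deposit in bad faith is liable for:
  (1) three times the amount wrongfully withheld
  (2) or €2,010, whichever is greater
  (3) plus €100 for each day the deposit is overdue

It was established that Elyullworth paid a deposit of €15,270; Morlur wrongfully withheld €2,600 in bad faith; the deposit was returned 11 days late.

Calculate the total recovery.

€8,900

Trebled: 3 × €2,600 = €7,800
Minimum €2,010: €7,800 meets the minimum, no increase.
Late-return penalty: 11 × €100 = €1,100
Damages plus late penalty: €7,800 + €1,100 = €8,900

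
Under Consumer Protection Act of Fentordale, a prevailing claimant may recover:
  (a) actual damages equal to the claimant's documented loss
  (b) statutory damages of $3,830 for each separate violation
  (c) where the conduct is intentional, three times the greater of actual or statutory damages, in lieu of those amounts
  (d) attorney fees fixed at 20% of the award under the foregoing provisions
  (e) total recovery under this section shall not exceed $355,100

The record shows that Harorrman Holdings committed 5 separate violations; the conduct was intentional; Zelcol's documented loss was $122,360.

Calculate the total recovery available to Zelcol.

Statutory damages: 5 × $3,830 = $19,150
Greater of actual damages ($122,360) or statutory damages ($19,150): $122,360
Trebled: 3 × $122,360 = $367,080
Attorney fees: 20% of $367,080 = $73,416
Total before cap: $367,080 + $73,416 = $440,496
Cap at $355,100: $440,496 exceeds the cap → $355,100

$355,100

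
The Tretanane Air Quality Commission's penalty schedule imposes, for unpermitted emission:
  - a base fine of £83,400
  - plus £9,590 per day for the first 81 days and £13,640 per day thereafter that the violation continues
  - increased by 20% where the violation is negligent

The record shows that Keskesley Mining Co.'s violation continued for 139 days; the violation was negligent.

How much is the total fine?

£1,981,572

First 81 days: 81 × £9,590 = £776,790
Remaining days: (139 − 81) × £13,640 = £791,120
Per-day component: £776,790 + £791,120 = £1,567,910
Base plus per-day: £83,400 + £1,567,910 = £1,651,310
Enhancement: 20% of £1,651,310 = £330,262
Enhanced fine: £1,651,310 + £330,262 = £1,981,572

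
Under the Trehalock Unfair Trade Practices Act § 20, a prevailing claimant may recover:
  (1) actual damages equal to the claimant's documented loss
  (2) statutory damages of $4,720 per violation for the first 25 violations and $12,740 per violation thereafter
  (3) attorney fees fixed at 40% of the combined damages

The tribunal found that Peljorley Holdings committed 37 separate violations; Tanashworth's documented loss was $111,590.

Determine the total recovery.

$535,458

First 25 violations: 25 × $4,720 = $118,000
Remaining violations: (37 − 25) × $12,740 = $152,880
Statutory damages: $118,000 + $152,880 = $270,880
Combined damages: $111,590 + $270,880 = $382,470
Attorney fees: 40% of $382,470 = $152,988
Total recovery: $382,470 + $152,988 = $535,458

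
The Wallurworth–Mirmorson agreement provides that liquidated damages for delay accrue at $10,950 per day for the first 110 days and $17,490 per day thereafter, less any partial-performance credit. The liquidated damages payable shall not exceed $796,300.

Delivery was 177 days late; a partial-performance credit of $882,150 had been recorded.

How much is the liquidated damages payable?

Liquidated damages: $796,300

First 110 days: 110 × $10,950 = $1,204,500
Remaining days: (177 − 110) × $17,490 = $1,171,830
Accrued per-day damages: $1,204,500 + $1,171,830 = $2,376,330
Less partial-performance credit: $2,376,330 − $882,150 = $1,494,180
Cap at $796,300: $1,494,180 exceeds the cap → $796,300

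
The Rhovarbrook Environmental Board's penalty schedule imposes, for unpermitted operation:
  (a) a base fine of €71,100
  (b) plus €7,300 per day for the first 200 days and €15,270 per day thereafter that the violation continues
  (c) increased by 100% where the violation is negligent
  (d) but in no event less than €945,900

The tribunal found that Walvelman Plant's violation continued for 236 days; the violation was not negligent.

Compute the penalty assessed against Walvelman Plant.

Civil penalty: €2,080,820

First 200 days: 200 × €7,300 = €1,460,000
Remaining days: (236 − 200) × €15,270 = €549,720
Per-day component: €1,460,000 + €549,720 = €2,009,720
Base plus per-day: €71,100 + €2,009,720 = €2,080,820
The violation was not negligent: no 100% increase.
Minimum €945,900: €2,080,820 meets the minimum, no increase.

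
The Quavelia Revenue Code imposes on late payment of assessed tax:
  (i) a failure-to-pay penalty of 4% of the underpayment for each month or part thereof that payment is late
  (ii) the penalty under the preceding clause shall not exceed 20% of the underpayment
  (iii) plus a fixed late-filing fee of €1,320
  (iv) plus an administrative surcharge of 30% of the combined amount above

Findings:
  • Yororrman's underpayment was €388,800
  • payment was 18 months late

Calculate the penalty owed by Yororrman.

Accrued rate: 4% × 18 = 72%, capped at 20% → 20%
Failure-to-pay penalty: 20% of €388,800 = €77,760
Penalty before surcharge: €77,760 + €1,320 = €79,080
Administrative surcharge: 30% of €79,080 = €23,724
Total penalty: €79,080 + €23,724 = €102,804

€102,804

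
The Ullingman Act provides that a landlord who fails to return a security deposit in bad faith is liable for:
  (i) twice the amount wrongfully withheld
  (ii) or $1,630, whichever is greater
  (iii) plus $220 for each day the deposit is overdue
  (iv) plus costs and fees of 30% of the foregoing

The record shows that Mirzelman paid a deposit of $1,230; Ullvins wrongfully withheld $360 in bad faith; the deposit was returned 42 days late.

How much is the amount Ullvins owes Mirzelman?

$14,131

Doubled: 2 × $360 = $720
Minimum $1,630: $720 is below the minimum → $1,630
Late-return penalty: 42 × $220 = $9,240
Damages plus late penalty: $1,630 + $9,240 = $10,870
Costs and fees: 30% of $10,870 = $3,261
Total recovery: $10,870 + $3,261 = $14,131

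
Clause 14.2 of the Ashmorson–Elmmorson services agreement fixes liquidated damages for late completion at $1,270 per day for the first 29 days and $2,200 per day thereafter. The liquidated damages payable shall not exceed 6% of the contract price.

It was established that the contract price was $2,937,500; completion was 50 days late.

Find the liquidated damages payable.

Liquidated damages: $83,030

First 29 days: 29 × $1,270 = $36,830
Remaining days: (50 − 29) × $2,200 = $46,200
Accrued per-day damages: $36,830 + $46,200 = $83,030
Cap: 6% of $2,937,500 = $176,250
Cap at $176,250: $83,030 is within the cap, no reduction.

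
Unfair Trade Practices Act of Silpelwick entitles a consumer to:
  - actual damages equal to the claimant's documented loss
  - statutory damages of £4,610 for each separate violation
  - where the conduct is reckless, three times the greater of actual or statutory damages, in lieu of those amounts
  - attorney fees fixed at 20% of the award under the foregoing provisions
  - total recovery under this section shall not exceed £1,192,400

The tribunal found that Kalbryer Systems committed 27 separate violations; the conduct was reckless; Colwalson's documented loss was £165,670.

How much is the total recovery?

Statutory damages: 27 × £4,610 = £124,470
Greater of actual damages (£165,670) or statutory damages (£124,470): £165,670
Trebled: 3 × £165,670 = £497,010
Attorney fees: 20% of £497,010 = £99,402
Total before cap: £497,010 + £99,402 = £596,412
Cap at £1,192,400: £596,412 is within the cap, no reduction.

£596,412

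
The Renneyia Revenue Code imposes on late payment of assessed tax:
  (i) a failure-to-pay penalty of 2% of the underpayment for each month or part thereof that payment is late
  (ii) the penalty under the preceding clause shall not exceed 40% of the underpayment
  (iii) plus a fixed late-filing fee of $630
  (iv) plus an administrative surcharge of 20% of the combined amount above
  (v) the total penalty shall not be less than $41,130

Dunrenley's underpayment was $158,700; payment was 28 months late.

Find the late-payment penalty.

Accrued rate: 2% × 28 = 56%, capped at 40% → 40%
Failure-to-pay penalty: 40% of $158,700 = $63,480
Penalty before surcharge: $63,480 + $630 = $64,110
Administrative surcharge: 20% of $64,110 = $12,822
Total penalty: $64,110 + $12,822 = $76,932
Minimum $41,130: $76,932 meets the minimum, no increase.

$76,932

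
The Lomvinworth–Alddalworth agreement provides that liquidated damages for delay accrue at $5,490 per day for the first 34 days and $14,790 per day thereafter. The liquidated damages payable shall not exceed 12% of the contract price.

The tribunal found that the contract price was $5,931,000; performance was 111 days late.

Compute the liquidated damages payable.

First 34 days: 34 × $5,490 = $186,660
Remaining days: (111 − 34) × $14,790 = $1,138,830
Accrued per-day damages: $186,660 + $1,138,830 = $1,325,490
Cap: 12% of $5,931,000 = $711,720
Cap at $711,720: $1,325,490 exceeds the cap → $711,720

$711,720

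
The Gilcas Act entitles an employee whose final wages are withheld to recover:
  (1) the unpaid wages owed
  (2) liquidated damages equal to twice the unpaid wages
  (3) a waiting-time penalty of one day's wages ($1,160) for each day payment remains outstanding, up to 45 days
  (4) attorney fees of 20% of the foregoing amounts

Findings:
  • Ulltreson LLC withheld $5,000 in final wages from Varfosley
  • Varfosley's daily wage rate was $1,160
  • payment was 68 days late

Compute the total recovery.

Total award: $80,640

Doubled: 2 × $5,000 = $10,000
Penalty days: min(68, 45) = 45
Waiting-time penalty: 45 × $1,160 = $52,200
Subtotal: $5,000 + $10,000 + $52,200 = $67,200
Attorney fees: 20% of $67,200 = $13,440
Total award: $67,200 + $13,440 = $80,640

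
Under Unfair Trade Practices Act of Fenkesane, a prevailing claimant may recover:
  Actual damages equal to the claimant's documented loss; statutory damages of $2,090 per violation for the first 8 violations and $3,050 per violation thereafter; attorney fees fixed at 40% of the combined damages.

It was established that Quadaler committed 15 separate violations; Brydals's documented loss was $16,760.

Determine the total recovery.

$76,762

First 8 violations: 8 × $2,090 = $16,720
Remaining violations: (15 − 8) × $3,050 = $21,350
Statutory damages: $16,720 + $21,350 = $38,070
Combined damages: $16,760 + $38,070 = $54,830
Attorney fees: 40% of $54,830 = $21,932
Total recovery: $54,830 + $21,932 = $76,762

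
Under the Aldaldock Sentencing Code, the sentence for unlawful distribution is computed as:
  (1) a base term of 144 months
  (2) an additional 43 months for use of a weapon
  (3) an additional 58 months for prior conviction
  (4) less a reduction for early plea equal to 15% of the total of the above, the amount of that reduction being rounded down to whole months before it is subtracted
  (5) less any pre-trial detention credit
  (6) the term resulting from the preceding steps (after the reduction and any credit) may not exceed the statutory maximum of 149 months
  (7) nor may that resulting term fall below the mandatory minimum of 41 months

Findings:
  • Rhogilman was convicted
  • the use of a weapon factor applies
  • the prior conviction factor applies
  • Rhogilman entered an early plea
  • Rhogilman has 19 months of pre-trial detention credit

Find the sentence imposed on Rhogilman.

149 months

Use of a weapon enhancement: +43 months
Prior conviction enhancement: +58 months
Adjusted term: 144 months + 43 months + 58 months = 245 months
Early plea reduction: 15% of 245 months = 36 months (rounded down)
After reduction: 245 − 36 = 209 months
Less pre-trial detention credit: 209 months − 19 months = 190 months
Cap at 149 months: 190 months exceeds the cap → 149 months
Minimum 41 months: 149 months meets the minimum, no increase.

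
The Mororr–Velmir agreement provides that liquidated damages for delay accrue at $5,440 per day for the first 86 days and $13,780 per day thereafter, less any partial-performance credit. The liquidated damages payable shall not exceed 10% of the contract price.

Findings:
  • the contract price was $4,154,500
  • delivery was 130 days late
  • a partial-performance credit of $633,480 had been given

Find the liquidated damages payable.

First 86 days: 86 × $5,440 = $467,840
Remaining days: (130 − 86) × $13,780 = $606,320
Accrued per-day damages: $467,840 + $606,320 = $1,074,160
Less partial-performance credit: $1,074,160 − $633,480 = $440,680
Cap: 10% of $4,154,500 = $415,450
Cap at $415,450: $440,680 exceeds the cap → $415,450

Liquidated damages: $415,450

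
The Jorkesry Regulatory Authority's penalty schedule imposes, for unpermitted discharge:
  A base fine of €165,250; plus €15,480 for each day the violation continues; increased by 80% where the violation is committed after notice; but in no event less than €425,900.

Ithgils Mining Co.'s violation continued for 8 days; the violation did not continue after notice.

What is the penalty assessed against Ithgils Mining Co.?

Per-day component: 8 × €15,480 = €123,840
Base plus per-day: €165,250 + €123,840 = €289,090
The violation did not continue after notice: no 80% increase.
Minimum €425,900: €289,090 is below the minimum → €425,900

Civil penalty: €425,900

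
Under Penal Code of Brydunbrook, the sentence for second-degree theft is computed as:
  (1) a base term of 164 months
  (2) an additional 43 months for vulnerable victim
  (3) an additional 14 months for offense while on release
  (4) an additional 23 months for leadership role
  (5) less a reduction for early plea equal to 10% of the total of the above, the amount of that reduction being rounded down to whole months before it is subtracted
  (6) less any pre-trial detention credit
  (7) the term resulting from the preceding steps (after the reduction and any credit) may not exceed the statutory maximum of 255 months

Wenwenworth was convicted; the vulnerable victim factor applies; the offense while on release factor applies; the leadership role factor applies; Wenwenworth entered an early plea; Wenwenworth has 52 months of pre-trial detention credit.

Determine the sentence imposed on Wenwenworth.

Vulnerable victim enhancement: +43 months
Offense while on release enhancement: +14 months
Leadership role enhancement: +23 months
Adjusted term: 164 months + 43 months + 14 months + 23 months = 244 months
Early plea reduction: 10% of 244 months = 24 months (rounded down)
After reduction: 244 − 24 = 220 months
Less pre-trial detention credit: 220 months − 52 months = 168 months
Cap at 255 months: 168 months is within the cap, no reduction.

168 months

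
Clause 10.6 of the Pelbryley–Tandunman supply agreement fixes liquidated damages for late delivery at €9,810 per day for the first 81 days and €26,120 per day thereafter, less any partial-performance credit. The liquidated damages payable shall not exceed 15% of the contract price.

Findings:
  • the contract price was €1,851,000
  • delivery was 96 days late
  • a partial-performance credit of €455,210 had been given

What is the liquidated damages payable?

First 81 days: 81 × €9,810 = €794,610
Remaining days: (96 − 81) × €26,120 = €391,800
Accrued per-day damages: €794,610 + €391,800 = €1,186,410
Less partial-performance credit: €1,186,410 − €455,210 = €731,200
Cap: 15% of €1,851,000 = €277,650
Cap at €277,650: €731,200 exceeds the cap → €277,650

€277,650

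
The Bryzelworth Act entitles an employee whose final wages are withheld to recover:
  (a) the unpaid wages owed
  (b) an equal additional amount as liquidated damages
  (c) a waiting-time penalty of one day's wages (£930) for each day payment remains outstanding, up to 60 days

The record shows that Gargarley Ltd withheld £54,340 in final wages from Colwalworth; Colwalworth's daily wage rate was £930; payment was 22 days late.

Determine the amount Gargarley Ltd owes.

£129,140

Liquidated damages (equal amount): £54,340
Penalty days: min(22, 60) = 22
Waiting-time penalty: 22 × £930 = £20,460
Total award: £54,340 + £54,340 + £20,460 = £129,140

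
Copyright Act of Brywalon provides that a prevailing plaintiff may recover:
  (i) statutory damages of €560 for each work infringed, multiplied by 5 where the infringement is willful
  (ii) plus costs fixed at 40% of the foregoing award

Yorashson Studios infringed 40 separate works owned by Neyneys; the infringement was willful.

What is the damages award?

Statutory damages: 40 × €560 = €22,400
Multiplied by 5: 5 × €22,400 = €112,000
Costs: 40% of €112,000 = €44,800
Award plus costs: €112,000 + €44,800 = €156,800

Award: €156,800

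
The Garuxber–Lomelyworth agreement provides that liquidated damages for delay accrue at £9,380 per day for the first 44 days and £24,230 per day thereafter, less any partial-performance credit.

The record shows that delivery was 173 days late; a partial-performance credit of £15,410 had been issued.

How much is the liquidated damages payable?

£3,522,980

First 44 days: 44 × £9,380 = £412,720
Remaining days: (173 − 44) × £24,230 = £3,125,670
Accrued per-day damages: £412,720 + £3,125,670 = £3,538,390
Less partial-performance credit: £3,538,390 − £15,410 = £3,522,980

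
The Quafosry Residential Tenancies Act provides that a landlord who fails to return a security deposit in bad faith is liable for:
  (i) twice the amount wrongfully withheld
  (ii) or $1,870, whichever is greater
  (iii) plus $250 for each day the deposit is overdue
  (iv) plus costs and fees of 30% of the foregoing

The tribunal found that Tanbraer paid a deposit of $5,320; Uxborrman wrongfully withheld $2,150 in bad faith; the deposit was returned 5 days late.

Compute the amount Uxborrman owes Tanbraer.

$7,215

Doubled: 2 × $2,150 = $4,300
Minimum $1,870: $4,300 meets the minimum, no increase.
Late-return penalty: 5 × $250 = $1,250
Damages plus late penalty: $4,300 + $1,250 = $5,550
Costs and fees: 30% of $5,550 = $1,665
Total recovery: $5,550 + $1,665 = $7,215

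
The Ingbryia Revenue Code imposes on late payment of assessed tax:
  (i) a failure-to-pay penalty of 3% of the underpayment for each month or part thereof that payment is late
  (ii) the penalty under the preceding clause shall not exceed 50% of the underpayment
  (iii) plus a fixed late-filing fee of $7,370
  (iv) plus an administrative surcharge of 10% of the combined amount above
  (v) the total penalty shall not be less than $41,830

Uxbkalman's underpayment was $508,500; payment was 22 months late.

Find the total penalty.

Accrued rate: 3% × 22 = 66%, capped at 50% → 50%
Failure-to-pay penalty: 50% of $508,500 = $254,250
Penalty before surcharge: $254,250 + $7,370 = $261,620
Administrative surcharge: 10% of $261,620 = $26,162
Total penalty: $261,620 + $26,162 = $287,782
Minimum $41,830: $287,782 meets the minimum, no increase.

$287,782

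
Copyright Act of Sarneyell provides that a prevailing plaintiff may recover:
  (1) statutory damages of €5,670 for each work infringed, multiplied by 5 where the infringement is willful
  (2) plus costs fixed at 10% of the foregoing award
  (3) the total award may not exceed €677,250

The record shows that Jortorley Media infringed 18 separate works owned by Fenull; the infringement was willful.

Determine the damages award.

Statutory damages: 18 × €5,670 = €102,060
Multiplied by 5: 5 × €102,060 = €510,300
Costs: 10% of €510,300 = €51,030
Award plus costs: €510,300 + €51,030 = €561,330
Cap at €677,250: €561,330 is within the cap, no reduction.

€561,330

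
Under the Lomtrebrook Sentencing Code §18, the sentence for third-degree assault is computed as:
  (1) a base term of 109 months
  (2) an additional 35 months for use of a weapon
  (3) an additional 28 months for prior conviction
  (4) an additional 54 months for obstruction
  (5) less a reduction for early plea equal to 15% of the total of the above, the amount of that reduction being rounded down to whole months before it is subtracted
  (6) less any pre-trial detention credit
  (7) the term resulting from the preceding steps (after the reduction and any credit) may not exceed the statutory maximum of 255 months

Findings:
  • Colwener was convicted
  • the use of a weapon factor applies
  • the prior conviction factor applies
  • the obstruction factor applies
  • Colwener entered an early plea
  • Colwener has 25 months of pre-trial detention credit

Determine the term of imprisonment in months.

168 months

Use of a weapon enhancement: +35 months
Prior conviction enhancement: +28 months
Obstruction enhancement: +54 months
Adjusted term: 109 months + 35 months + 28 months + 54 months = 226 months
Early plea reduction: 15% of 226 months = 33 months (rounded down)
After reduction: 226 − 33 = 193 months
Less pre-trial detention credit: 193 months − 25 months = 168 months
Cap at 255 months: 168 months is within the cap, no reduction.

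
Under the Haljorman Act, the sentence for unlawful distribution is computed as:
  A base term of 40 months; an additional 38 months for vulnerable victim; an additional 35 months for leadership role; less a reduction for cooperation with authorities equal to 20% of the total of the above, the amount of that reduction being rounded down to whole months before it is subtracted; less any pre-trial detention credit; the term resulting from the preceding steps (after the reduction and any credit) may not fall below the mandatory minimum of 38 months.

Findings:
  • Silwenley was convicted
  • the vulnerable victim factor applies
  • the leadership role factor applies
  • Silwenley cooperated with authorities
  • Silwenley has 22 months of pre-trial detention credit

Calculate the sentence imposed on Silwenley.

Vulnerable victim enhancement: +38 months
Leadership role enhancement: +35 months
Adjusted term: 40 months + 38 months + 35 months = 113 months
Cooperation with authorities reduction: 20% of 113 months = 22 months (rounded down)
After reduction: 113 − 22 = 91 months
Less pre-trial detention credit: 91 months − 22 months = 69 months
Minimum 38 months: 69 months meets the minimum, no increase.

69 months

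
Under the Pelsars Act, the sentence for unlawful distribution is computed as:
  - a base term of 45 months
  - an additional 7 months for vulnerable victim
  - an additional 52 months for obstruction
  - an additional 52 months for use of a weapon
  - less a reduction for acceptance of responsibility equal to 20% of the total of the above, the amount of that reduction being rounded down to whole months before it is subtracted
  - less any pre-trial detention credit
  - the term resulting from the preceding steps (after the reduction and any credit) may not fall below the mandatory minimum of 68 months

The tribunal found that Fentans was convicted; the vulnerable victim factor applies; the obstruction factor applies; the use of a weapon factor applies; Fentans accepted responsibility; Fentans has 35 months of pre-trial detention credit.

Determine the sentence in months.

90 months

Vulnerable victim enhancement: +7 months
Obstruction enhancement: +52 months
Use of a weapon enhancement: +52 months
Adjusted term: 45 months + 7 months + 52 months + 52 months = 156 months
Acceptance of responsibility reduction: 20% of 156 months = 31 months (rounded down)
After reduction: 156 − 31 = 125 months
Less pre-trial detention credit: 125 months − 35 months = 90 months
Minimum 68 months: 90 months meets the minimum, no increase.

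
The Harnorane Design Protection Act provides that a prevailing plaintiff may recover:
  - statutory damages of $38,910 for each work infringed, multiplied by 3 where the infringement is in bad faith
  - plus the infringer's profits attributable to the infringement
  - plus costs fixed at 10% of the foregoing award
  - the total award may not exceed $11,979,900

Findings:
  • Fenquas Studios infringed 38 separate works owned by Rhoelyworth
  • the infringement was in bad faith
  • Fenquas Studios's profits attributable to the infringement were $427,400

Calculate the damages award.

$5,349,454

Statutory damages: 38 × $38,910 = $1,478,580
Trebled: 3 × $1,478,580 = $4,435,740
Combined award: $4,435,740 + $427,400 = $4,863,140
Costs: 10% of $4,863,140 = $486,314
Award plus costs: $4,863,140 + $486,314 = $5,349,454
Cap at $11,979,900: $5,349,454 is within the cap, no reduction.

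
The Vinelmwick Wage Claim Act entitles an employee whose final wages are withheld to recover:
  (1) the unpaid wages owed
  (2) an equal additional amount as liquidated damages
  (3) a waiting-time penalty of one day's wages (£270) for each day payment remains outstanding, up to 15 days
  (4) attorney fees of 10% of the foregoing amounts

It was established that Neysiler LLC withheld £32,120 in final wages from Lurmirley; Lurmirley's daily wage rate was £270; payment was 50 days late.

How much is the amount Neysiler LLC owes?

£75,119

Liquidated damages (equal amount): £32,120
Penalty days: min(50, 15) = 15
Waiting-time penalty: 15 × £270 = £4,050
Subtotal: £32,120 + £32,120 + £4,050 = £68,290
Attorney fees: 10% of £68,290 = £6,829
Total award: £68,290 + £6,829 = £75,119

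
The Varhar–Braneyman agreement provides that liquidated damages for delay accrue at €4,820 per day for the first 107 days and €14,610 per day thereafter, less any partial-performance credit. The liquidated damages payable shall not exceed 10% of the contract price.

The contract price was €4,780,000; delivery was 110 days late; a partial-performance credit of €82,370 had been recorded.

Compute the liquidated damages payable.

Liquidated damages: €477,200

First 107 days: 107 × €4,820 = €515,740
Remaining days: (110 − 107) × €14,610 = €43,830
Accrued per-day damages: €515,740 + €43,830 = €559,570
Less partial-performance credit: €559,570 − €82,370 = €477,200
Cap: 10% of €4,780,000 = €478,000
Cap at €478,000: €477,200 is within the cap, no reduction.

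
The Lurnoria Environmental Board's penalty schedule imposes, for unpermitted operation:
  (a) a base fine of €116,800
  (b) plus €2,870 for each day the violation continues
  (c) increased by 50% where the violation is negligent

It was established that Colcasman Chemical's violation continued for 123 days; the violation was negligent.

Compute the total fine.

€704,715

Per-day component: 123 × €2,870 = €353,010
Base plus per-day: €116,800 + €353,010 = €469,810
Enhancement: 50% of €469,810 = €234,905
Enhanced fine: €469,810 + €234,905 = €704,715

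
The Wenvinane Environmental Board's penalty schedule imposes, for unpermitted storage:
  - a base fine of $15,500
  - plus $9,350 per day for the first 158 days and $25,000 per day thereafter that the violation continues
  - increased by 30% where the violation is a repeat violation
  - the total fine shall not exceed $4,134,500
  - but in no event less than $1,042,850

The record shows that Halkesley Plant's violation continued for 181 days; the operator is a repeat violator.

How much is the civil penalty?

First 158 days: 158 × $9,350 = $1,477,300
Remaining days: (181 − 158) × $25,000 = $575,000
Per-day component: $1,477,300 + $575,000 = $2,052,300
Base plus per-day: $15,500 + $2,052,300 = $2,067,800
Enhancement: 30% of $2,067,800 = $620,340
Enhanced fine: $2,067,800 + $620,340 = $2,688,140
Cap at $4,134,500: $2,688,140 is within the cap, no reduction.
Minimum $1,042,850: $2,688,140 meets the minimum, no increase.

$2,688,140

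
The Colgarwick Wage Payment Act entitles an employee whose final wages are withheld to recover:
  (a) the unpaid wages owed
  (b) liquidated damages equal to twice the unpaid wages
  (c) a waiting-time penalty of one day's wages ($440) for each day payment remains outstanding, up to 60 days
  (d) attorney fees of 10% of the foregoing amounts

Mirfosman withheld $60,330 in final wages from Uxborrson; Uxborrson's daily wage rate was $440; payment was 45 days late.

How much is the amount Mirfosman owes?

Doubled: 2 × $60,330 = $120,660
Penalty days: min(45, 60) = 45
Waiting-time penalty: 45 × $440 = $19,800
Subtotal: $60,330 + $120,660 + $19,800 = $200,790
Attorney fees: 10% of $200,790 = $20,079
Total award: $200,790 + $20,079 = $220,869

$220,869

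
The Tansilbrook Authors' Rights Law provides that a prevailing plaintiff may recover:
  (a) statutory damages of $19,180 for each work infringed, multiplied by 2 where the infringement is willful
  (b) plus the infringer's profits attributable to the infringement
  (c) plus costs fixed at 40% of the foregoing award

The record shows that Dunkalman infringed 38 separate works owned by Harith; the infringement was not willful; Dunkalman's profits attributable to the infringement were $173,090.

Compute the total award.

Statutory damages: 38 × $19,180 = $728,840
Infringement not willful: no ×2 enhancement.
Combined award: $728,840 + $173,090 = $901,930
Costs: 40% of $901,930 = $360,772
Award plus costs: $901,930 + $360,772 = $1,262,702

$1,262,702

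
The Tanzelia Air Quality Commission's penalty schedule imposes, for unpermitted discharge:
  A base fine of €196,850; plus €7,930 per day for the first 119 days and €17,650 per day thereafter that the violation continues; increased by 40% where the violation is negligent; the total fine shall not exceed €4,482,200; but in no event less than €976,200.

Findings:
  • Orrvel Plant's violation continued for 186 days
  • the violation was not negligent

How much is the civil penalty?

€2,323,070

First 119 days: 119 × €7,930 = €943,670
Remaining days: (186 − 119) × €17,650 = €1,182,550
Per-day component: €943,670 + €1,182,550 = €2,126,220
Base plus per-day: €196,850 + €2,126,220 = €2,323,070
The violation was not negligent: no 40% increase.
Cap at €4,482,200: €2,323,070 is within the cap, no reduction.
Minimum €976,200: €2,323,070 meets the minimum, no increase.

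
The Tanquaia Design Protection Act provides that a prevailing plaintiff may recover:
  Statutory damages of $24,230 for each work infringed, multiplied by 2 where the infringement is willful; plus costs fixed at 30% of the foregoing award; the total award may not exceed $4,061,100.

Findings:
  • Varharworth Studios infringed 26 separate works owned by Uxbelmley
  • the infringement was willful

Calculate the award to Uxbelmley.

Statutory damages: 26 × $24,230 = $629,980
Doubled: 2 × $629,980 = $1,259,960
Costs: 30% of $1,259,960 = $377,988
Award plus costs: $1,259,960 + $377,988 = $1,637,948
Cap at $4,061,100: $1,637,948 is within the cap, no reduction.

$1,637,948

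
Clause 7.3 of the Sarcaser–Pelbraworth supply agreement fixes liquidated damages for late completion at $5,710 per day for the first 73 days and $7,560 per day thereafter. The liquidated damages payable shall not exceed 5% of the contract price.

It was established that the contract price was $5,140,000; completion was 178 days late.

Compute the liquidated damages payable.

First 73 days: 73 × $5,710 = $416,830
Remaining days: (178 − 73) × $7,560 = $793,800
Accrued per-day damages: $416,830 + $793,800 = $1,210,630
Cap: 5% of $5,140,000 = $257,000
Cap at $257,000: $1,210,630 exceeds the cap → $257,000

$257,000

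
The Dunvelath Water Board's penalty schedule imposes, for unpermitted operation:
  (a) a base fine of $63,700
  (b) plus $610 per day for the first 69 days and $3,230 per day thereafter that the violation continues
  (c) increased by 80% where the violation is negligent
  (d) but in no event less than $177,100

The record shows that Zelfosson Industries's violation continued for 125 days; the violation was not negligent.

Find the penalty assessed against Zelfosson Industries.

First 69 days: 69 × $610 = $42,090
Remaining days: (125 − 69) × $3,230 = $180,880
Per-day component: $42,090 + $180,880 = $222,970
Base plus per-day: $63,700 + $222,970 = $286,670
The violation was not negligent: no 80% increase.
Minimum $177,100: $286,670 meets the minimum, no increase.

Civil penalty: $286,670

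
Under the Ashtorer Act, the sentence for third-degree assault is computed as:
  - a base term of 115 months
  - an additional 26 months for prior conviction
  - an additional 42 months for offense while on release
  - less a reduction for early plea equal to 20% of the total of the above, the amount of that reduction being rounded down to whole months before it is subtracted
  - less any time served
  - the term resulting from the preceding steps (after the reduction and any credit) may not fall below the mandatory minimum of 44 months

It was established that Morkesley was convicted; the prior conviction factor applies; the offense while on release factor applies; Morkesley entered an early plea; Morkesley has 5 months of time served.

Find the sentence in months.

142 months

Prior conviction enhancement: +26 months
Offense while on release enhancement: +42 months
Adjusted term: 115 months + 26 months + 42 months = 183 months
Early plea reduction: 20% of 183 months = 36 months (rounded down)
After reduction: 183 − 36 = 147 months
Less time served: 147 months − 5 months = 142 months
Minimum 44 months: 142 months meets the minimum, no increase.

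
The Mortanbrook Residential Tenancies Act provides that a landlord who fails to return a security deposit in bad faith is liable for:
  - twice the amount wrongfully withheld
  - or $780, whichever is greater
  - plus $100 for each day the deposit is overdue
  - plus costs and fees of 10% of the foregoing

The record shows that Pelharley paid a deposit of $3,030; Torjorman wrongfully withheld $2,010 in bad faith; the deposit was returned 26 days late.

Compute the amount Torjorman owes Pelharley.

$7,282

Doubled: 2 × $2,010 = $4,020
Minimum $780: $4,020 meets the minimum, no increase.
Late-return penalty: 26 × $100 = $2,600
Damages plus late penalty: $4,020 + $2,600 = $6,620
Costs and fees: 10% of $6,620 = $662
Total recovery: $6,620 + $662 = $7,282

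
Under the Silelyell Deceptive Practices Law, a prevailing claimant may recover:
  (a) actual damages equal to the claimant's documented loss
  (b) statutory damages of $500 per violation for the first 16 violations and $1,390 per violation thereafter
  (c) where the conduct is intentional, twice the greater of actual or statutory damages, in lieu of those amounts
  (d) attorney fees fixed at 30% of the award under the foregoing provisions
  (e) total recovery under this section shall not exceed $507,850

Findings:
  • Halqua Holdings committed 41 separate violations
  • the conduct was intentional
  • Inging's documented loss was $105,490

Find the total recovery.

$274,274

First 16 violations: 16 × $500 = $8,000
Remaining violations: (41 − 16) × $1,390 = $34,750
Statutory damages: $8,000 + $34,750 = $42,750
Greater of actual damages ($105,490) or statutory damages ($42,750): $105,490
Doubled: 2 × $105,490 = $210,980
Attorney fees: 30% of $210,980 = $63,294
Total before cap: $210,980 + $63,294 = $274,274
Cap at $507,850: $274,274 is within the cap, no reduction.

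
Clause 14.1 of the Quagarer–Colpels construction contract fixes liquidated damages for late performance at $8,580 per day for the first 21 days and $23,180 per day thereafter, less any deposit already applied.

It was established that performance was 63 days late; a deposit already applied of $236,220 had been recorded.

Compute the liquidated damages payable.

$917,520

First 21 days: 21 × $8,580 = $180,180
Remaining days: (63 − 21) × $23,180 = $973,560
Accrued per-day damages: $180,180 + $973,560 = $1,153,740
Less deposit already applied: $1,153,740 − $236,220 = $917,520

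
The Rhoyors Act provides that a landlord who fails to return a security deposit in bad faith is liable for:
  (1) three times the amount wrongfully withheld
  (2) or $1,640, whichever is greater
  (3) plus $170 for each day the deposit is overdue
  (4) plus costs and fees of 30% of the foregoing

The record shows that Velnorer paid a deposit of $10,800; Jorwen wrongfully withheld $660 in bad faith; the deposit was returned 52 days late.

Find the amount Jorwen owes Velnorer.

$14,066

Trebled: 3 × $660 = $1,980
Minimum $1,640: $1,980 meets the minimum, no increase.
Late-return penalty: 52 × $170 = $8,840
Damages plus late penalty: $1,980 + $8,840 = $10,820
Costs and fees: 30% of $10,820 = $3,246
Total recovery: $10,820 + $3,246 = $14,066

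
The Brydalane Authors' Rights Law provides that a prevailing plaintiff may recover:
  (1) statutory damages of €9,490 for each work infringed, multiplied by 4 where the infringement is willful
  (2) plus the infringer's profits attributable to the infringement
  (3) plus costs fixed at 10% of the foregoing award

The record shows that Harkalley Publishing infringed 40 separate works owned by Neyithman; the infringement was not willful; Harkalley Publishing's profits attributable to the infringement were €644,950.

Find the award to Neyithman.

€1,127,005

Statutory damages: 40 × €9,490 = €379,600
Infringement not willful: no ×4 enhancement.
Combined award: €379,600 + €644,950 = €1,024,550
Costs: 10% of €1,024,550 = €102,455
Award plus costs: €1,024,550 + €102,455 = €1,127,005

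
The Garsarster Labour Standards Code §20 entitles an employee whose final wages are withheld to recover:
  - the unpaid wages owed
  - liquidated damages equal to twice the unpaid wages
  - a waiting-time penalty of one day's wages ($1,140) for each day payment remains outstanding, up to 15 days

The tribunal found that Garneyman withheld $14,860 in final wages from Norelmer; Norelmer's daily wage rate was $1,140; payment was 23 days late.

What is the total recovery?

$61,680

Doubled: 2 × $14,860 = $29,720
Penalty days: min(23, 15) = 15
Waiting-time penalty: 15 × $1,140 = $17,100
Total award: $14,860 + $29,720 + $17,100 = $61,680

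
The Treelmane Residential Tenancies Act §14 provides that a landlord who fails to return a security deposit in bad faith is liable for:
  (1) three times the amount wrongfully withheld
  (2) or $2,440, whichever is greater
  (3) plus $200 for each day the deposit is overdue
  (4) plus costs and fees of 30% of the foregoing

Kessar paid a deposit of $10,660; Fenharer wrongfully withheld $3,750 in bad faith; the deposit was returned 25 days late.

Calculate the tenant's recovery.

Trebled: 3 × $3,750 = $11,250
Minimum $2,440: $11,250 meets the minimum, no increase.
Late-return penalty: 25 × $200 = $5,000
Damages plus late penalty: $11,250 + $5,000 = $16,250
Costs and fees: 30% of $16,250 = $4,875
Total recovery: $16,250 + $4,875 = $21,125

$21,125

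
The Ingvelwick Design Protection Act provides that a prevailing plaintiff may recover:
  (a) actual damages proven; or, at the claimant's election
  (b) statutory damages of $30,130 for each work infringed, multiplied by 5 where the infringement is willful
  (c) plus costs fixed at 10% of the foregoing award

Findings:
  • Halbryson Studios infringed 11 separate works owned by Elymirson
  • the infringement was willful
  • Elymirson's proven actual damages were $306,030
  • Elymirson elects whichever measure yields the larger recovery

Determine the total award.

$1,822,865

Statutory damages: 11 × $30,130 = $331,430
Multiplied by 5: 5 × $331,430 = $1,657,150
Greater of actual damages ($306,030) or enhanced statutory damages ($1,657,150): $1,657,150
Costs: 10% of $1,657,150 = $165,715
Award plus costs: $1,657,150 + $165,715 = $1,822,865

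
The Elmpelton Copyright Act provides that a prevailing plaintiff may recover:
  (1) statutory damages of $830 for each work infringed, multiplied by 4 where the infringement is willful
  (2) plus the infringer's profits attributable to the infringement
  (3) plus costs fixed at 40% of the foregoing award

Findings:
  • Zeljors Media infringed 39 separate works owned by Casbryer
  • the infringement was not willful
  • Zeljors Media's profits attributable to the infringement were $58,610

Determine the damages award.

Statutory damages: 39 × $830 = $32,370
Infringement not willful: no ×4 enhancement.
Combined award: $32,370 + $58,610 = $90,980
Costs: 40% of $90,980 = $36,392
Award plus costs: $90,980 + $36,392 = $127,372

Award: $127,372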